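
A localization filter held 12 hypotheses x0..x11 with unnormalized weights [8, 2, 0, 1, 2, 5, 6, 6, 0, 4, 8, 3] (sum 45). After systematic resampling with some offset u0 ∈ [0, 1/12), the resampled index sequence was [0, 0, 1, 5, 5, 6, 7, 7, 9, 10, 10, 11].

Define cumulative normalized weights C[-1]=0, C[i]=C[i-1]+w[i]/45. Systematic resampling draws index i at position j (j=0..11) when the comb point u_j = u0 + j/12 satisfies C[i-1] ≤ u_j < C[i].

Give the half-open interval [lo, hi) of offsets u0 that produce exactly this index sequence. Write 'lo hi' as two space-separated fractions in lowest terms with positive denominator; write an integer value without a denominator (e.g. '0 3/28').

7/180 1/18

C = [8/45, 2/9, 2/9, 11/45, 13/45, 2/5, 8/15, 2/3, 2/3, 34/45, 14/15, 1]
j=0 picked index 0: u0 ∈ [0, 8/45)
j=1 picked index 0: u0 ∈ [-1/12, 17/180)
j=2 picked index 1: u0 ∈ [1/90, 1/18)
j=3 picked index 5: u0 ∈ [7/180, 3/20)
j=4 picked index 5: u0 ∈ [-2/45, 1/15)
j=5 picked index 6: u0 ∈ [-1/60, 7/60)
j=6 picked index 7: u0 ∈ [1/30, 1/6)
j=7 picked index 7: u0 ∈ [-1/20, 1/12)
j=8 picked index 9: u0 ∈ [0, 4/45)
j=9 picked index 10: u0 ∈ [1/180, 11/60)
j=10 picked index 10: u0 ∈ [-7/90, 1/10)
j=11 picked index 11: u0 ∈ [1/60, 1/12)
intersection: [7/180, 1/18)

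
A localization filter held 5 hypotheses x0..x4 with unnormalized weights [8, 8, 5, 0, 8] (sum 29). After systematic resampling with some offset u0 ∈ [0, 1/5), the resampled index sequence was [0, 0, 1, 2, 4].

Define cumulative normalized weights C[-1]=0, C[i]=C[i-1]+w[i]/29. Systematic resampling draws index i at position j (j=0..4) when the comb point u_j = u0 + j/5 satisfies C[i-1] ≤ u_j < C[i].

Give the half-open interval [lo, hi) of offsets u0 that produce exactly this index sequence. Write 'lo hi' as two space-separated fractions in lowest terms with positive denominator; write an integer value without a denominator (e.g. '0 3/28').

C = [8/29, 16/29, 21/29, 21/29, 1]
j=0 picked index 0: u0 ∈ [0, 8/29)
j=1 picked index 0: u0 ∈ [-1/5, 11/145)
j=2 picked index 1: u0 ∈ [-18/145, 22/145)
j=3 picked index 2: u0 ∈ [-7/145, 18/145)
j=4 picked index 4: u0 ∈ [-11/145, 1/5)
intersection: [0, 11/145)

0 11/145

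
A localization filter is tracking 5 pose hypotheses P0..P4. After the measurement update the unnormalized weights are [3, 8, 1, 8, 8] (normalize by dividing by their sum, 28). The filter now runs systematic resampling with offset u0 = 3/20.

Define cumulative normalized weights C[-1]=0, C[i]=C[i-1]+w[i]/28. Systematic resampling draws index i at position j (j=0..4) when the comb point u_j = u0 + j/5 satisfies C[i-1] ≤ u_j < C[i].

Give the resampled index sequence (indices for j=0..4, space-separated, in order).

1 1 3 4 4

C = [3/28, 11/28, 3/7, 5/7, 1]
j=0: u_0=3/20 ∈ [3/28, 11/28) → index 1
j=1: u_1=7/20 ∈ [3/28, 11/28) → index 1
j=2: u_2=11/20 ∈ [3/7, 5/7) → index 3
j=3: u_3=3/4 ∈ [5/7, 1) → index 4
j=4: u_4=19/20 ∈ [5/7, 1) → index 4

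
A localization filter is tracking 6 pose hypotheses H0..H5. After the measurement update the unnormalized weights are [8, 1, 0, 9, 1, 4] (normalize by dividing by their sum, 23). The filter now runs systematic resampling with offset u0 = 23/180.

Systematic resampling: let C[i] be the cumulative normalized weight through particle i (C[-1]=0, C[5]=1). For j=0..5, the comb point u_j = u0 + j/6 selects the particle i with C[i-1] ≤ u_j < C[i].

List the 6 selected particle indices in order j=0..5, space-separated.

0 0 3 3 4 5

C = [8/23, 9/23, 9/23, 18/23, 19/23, 1]
j=0: u_0=23/180 ∈ [0, 8/23) → index 0
j=1: u_1=53/180 ∈ [0, 8/23) → index 0
j=2: u_2=83/180 ∈ [9/23, 18/23) → index 3
j=3: u_3=113/180 ∈ [9/23, 18/23) → index 3
j=4: u_4=143/180 ∈ [18/23, 19/23) → index 4
j=5: u_5=173/180 ∈ [19/23, 1) → index 5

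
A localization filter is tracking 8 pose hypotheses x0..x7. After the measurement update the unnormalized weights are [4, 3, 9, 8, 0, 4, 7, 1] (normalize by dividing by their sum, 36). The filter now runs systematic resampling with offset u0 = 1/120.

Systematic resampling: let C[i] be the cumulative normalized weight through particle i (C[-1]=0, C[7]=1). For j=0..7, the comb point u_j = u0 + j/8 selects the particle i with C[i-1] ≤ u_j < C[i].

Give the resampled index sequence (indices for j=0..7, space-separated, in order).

0 1 2 2 3 3 5 6

C = [1/9, 7/36, 4/9, 2/3, 2/3, 7/9, 35/36, 1]
j=0: u_0=1/120 ∈ [0, 1/9) → index 0
j=1: u_1=2/15 ∈ [1/9, 7/36) → index 1
j=2: u_2=31/120 ∈ [7/36, 4/9) → index 2
j=3: u_3=23/60 ∈ [7/36, 4/9) → index 2
j=4: u_4=61/120 ∈ [4/9, 2/3) → index 3
j=5: u_5=19/30 ∈ [4/9, 2/3) → index 3
j=6: u_6=91/120 ∈ [2/3, 7/9) → index 5
j=7: u_7=53/60 ∈ [7/9, 35/36) → index 6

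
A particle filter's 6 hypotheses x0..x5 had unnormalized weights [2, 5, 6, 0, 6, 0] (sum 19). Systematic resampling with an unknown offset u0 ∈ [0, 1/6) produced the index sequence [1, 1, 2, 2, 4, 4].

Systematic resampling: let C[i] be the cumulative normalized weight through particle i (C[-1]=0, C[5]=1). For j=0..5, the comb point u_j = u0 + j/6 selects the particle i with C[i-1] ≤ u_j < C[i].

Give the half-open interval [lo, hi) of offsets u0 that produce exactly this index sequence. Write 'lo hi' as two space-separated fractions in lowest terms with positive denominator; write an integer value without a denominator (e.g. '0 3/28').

2/19 1/6

C = [2/19, 7/19, 13/19, 13/19, 1, 1]
j=0 picked index 1: u0 ∈ [2/19, 7/19)
j=1 picked index 1: u0 ∈ [-7/114, 23/114)
j=2 picked index 2: u0 ∈ [2/57, 20/57)
j=3 picked index 2: u0 ∈ [-5/38, 7/38)
j=4 picked index 4: u0 ∈ [1/57, 1/3)
j=5 picked index 4: u0 ∈ [-17/114, 1/6)
intersection: [2/19, 1/6)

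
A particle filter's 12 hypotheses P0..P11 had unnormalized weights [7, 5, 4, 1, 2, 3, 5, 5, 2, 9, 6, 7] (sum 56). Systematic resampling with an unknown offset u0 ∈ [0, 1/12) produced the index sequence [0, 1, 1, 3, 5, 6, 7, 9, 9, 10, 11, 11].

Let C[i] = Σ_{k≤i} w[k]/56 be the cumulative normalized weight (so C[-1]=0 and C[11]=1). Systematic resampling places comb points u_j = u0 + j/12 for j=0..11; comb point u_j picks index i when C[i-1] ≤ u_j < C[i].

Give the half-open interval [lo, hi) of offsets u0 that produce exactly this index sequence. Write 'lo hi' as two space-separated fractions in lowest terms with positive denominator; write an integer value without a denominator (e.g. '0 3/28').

C = [1/8, 3/14, 2/7, 17/56, 19/56, 11/28, 27/56, 4/7, 17/28, 43/56, 7/8, 1]
j=0 picked index 0: u0 ∈ [0, 1/8)
j=1 picked index 1: u0 ∈ [1/24, 11/84)
j=2 picked index 1: u0 ∈ [-1/24, 1/21)
j=3 picked index 3: u0 ∈ [1/28, 3/56)
j=4 picked index 5: u0 ∈ [1/168, 5/84)
j=5 picked index 6: u0 ∈ [-1/42, 11/168)
j=6 picked index 7: u0 ∈ [-1/56, 1/14)
j=7 picked index 9: u0 ∈ [1/42, 31/168)
j=8 picked index 9: u0 ∈ [-5/84, 17/168)
j=9 picked index 10: u0 ∈ [1/56, 1/8)
j=10 picked index 11: u0 ∈ [1/24, 1/6)
j=11 picked index 11: u0 ∈ [-1/24, 1/12)
intersection: [1/24, 1/21)

1/24 1/21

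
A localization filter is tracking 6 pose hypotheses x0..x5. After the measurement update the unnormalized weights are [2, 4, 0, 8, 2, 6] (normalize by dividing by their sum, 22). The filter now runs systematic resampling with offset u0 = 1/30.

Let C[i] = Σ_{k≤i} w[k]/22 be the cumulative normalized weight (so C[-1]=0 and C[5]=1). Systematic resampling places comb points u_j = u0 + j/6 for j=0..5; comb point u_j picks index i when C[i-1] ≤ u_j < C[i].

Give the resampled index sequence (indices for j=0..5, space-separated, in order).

C = [1/11, 3/11, 3/11, 7/11, 8/11, 1]
j=0: u_0=1/30 ∈ [0, 1/11) → index 0
j=1: u_1=1/5 ∈ [1/11, 3/11) → index 1
j=2: u_2=11/30 ∈ [3/11, 7/11) → index 3
j=3: u_3=8/15 ∈ [3/11, 7/11) → index 3
j=4: u_4=7/10 ∈ [7/11, 8/11) → index 4
j=5: u_5=13/15 ∈ [8/11, 1) → index 5

0 1 3 3 4 5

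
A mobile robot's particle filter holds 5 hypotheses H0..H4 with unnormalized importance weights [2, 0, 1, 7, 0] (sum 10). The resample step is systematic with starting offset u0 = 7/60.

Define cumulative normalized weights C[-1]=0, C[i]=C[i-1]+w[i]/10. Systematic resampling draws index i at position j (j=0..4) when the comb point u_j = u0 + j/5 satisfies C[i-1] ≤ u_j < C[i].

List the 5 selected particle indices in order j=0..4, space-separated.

C = [1/5, 1/5, 3/10, 1, 1]
j=0: u_0=7/60 ∈ [0, 1/5) → index 0
j=1: u_1=19/60 ∈ [3/10, 1) → index 3
j=2: u_2=31/60 ∈ [3/10, 1) → index 3
j=3: u_3=43/60 ∈ [3/10, 1) → index 3
j=4: u_4=11/12 ∈ [3/10, 1) → index 3

0 3 3 3 3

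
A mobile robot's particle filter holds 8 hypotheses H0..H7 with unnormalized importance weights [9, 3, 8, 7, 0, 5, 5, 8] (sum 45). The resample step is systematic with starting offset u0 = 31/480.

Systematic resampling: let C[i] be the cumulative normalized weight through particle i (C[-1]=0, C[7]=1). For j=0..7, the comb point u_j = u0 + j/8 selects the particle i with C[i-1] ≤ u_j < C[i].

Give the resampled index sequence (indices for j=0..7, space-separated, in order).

0 0 2 2 3 5 6 7

C = [1/5, 4/15, 4/9, 3/5, 3/5, 32/45, 37/45, 1]
j=0: u_0=31/480 ∈ [0, 1/5) → index 0
j=1: u_1=91/480 ∈ [0, 1/5) → index 0
j=2: u_2=151/480 ∈ [4/15, 4/9) → index 2
j=3: u_3=211/480 ∈ [4/15, 4/9) → index 2
j=4: u_4=271/480 ∈ [4/9, 3/5) → index 3
j=5: u_5=331/480 ∈ [3/5, 32/45) → index 5
j=6: u_6=391/480 ∈ [32/45, 37/45) → index 6
j=7: u_7=451/480 ∈ [37/45, 1) → index 7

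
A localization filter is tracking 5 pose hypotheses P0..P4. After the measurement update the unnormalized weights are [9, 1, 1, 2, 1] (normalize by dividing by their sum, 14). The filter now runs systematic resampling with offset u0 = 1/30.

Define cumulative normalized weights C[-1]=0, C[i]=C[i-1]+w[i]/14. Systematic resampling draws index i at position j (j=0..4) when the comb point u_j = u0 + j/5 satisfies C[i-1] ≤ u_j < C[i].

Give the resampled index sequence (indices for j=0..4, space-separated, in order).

0 0 0 0 3

C = [9/14, 5/7, 11/14, 13/14, 1]
j=0: u_0=1/30 ∈ [0, 9/14) → index 0
j=1: u_1=7/30 ∈ [0, 9/14) → index 0
j=2: u_2=13/30 ∈ [0, 9/14) → index 0
j=3: u_3=19/30 ∈ [0, 9/14) → index 0
j=4: u_4=5/6 ∈ [11/14, 13/14) → index 3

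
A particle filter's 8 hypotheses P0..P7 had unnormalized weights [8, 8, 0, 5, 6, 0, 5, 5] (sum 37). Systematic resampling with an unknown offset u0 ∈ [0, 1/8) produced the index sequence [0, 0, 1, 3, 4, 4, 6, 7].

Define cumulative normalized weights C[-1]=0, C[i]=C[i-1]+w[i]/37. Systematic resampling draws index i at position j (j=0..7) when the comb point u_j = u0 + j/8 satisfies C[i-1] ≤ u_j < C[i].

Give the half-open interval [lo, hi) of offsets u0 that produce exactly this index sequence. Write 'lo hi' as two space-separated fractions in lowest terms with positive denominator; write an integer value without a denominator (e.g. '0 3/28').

C = [8/37, 16/37, 16/37, 21/37, 27/37, 27/37, 32/37, 1]
j=0 picked index 0: u0 ∈ [0, 8/37)
j=1 picked index 0: u0 ∈ [-1/8, 27/296)
j=2 picked index 1: u0 ∈ [-5/148, 27/148)
j=3 picked index 3: u0 ∈ [17/296, 57/296)
j=4 picked index 4: u0 ∈ [5/74, 17/74)
j=5 picked index 4: u0 ∈ [-17/296, 31/296)
j=6 picked index 6: u0 ∈ [-3/148, 17/148)
j=7 picked index 7: u0 ∈ [-3/296, 1/8)
intersection: [5/74, 27/296)

5/74 27/296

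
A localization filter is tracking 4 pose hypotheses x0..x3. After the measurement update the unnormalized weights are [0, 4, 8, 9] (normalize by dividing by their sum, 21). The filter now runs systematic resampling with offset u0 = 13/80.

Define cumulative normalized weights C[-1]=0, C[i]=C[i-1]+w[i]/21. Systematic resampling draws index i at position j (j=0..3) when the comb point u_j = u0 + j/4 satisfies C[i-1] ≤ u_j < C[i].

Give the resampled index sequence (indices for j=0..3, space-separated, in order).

1 2 3 3

C = [0, 4/21, 4/7, 1]
j=0: u_0=13/80 ∈ [0, 4/21) → index 1
j=1: u_1=33/80 ∈ [4/21, 4/7) → index 2
j=2: u_2=53/80 ∈ [4/7, 1) → index 3
j=3: u_3=73/80 ∈ [4/7, 1) → index 3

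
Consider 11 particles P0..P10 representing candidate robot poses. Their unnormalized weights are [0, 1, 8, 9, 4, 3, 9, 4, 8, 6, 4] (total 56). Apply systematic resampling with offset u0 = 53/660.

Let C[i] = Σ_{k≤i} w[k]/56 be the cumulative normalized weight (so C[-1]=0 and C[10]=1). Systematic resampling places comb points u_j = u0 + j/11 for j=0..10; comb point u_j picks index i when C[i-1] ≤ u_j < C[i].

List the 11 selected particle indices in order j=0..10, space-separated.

2 3 3 4 5 6 7 8 8 9 10

C = [0, 1/56, 9/56, 9/28, 11/28, 25/56, 17/28, 19/28, 23/28, 13/14, 1]
j=0: u_0=53/660 ∈ [1/56, 9/56) → index 2
j=1: u_1=113/660 ∈ [9/56, 9/28) → index 3
j=2: u_2=173/660 ∈ [9/56, 9/28) → index 3
j=3: u_3=233/660 ∈ [9/28, 11/28) → index 4
j=4: u_4=293/660 ∈ [11/28, 25/56) → index 5
j=5: u_5=353/660 ∈ [25/56, 17/28) → index 6
j=6: u_6=413/660 ∈ [17/28, 19/28) → index 7
j=7: u_7=43/60 ∈ [19/28, 23/28) → index 8
j=8: u_8=533/660 ∈ [19/28, 23/28) → index 8
j=9: u_9=593/660 ∈ [23/28, 13/14) → index 9
j=10: u_10=653/660 ∈ [13/14, 1) → index 10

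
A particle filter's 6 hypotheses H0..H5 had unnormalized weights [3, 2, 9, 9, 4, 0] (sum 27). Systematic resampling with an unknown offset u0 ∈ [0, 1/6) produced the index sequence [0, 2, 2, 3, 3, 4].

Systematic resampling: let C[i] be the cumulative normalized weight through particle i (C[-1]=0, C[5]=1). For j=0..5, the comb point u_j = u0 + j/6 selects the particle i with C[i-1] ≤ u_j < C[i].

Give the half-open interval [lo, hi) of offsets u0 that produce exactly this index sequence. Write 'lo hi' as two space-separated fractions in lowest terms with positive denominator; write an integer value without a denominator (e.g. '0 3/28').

1/54 1/9

C = [1/9, 5/27, 14/27, 23/27, 1, 1]
j=0 picked index 0: u0 ∈ [0, 1/9)
j=1 picked index 2: u0 ∈ [1/54, 19/54)
j=2 picked index 2: u0 ∈ [-4/27, 5/27)
j=3 picked index 3: u0 ∈ [1/54, 19/54)
j=4 picked index 3: u0 ∈ [-4/27, 5/27)
j=5 picked index 4: u0 ∈ [1/54, 1/6)
intersection: [1/54, 1/9)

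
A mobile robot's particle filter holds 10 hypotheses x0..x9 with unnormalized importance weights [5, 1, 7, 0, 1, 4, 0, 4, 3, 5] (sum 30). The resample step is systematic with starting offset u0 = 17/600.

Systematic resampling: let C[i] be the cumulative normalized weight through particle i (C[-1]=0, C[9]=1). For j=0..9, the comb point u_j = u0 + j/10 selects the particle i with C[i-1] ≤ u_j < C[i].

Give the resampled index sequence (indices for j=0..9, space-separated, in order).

C = [1/6, 1/5, 13/30, 13/30, 7/15, 3/5, 3/5, 11/15, 5/6, 1]
j=0: u_0=17/600 ∈ [0, 1/6) → index 0
j=1: u_1=77/600 ∈ [0, 1/6) → index 0
j=2: u_2=137/600 ∈ [1/5, 13/30) → index 2
j=3: u_3=197/600 ∈ [1/5, 13/30) → index 2
j=4: u_4=257/600 ∈ [1/5, 13/30) → index 2
j=5: u_5=317/600 ∈ [7/15, 3/5) → index 5
j=6: u_6=377/600 ∈ [3/5, 11/15) → index 7
j=7: u_7=437/600 ∈ [3/5, 11/15) → index 7
j=8: u_8=497/600 ∈ [11/15, 5/6) → index 8
j=9: u_9=557/600 ∈ [5/6, 1) → index 9

0 0 2 2 2 5 7 7 8 9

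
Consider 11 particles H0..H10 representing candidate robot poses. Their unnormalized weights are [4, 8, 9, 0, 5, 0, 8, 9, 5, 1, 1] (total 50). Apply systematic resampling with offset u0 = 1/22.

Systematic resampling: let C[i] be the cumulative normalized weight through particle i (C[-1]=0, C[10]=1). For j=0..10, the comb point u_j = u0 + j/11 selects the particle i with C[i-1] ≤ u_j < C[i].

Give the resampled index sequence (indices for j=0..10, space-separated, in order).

0 1 1 2 2 4 6 7 7 8 8

C = [2/25, 6/25, 21/50, 21/50, 13/25, 13/25, 17/25, 43/50, 24/25, 49/50, 1]
j=0: u_0=1/22 ∈ [0, 2/25) → index 0
j=1: u_1=3/22 ∈ [2/25, 6/25) → index 1
j=2: u_2=5/22 ∈ [2/25, 6/25) → index 1
j=3: u_3=7/22 ∈ [6/25, 21/50) → index 2
j=4: u_4=9/22 ∈ [6/25, 21/50) → index 2
j=5: u_5=1/2 ∈ [21/50, 13/25) → index 4
j=6: u_6=13/22 ∈ [13/25, 17/25) → index 6
j=7: u_7=15/22 ∈ [17/25, 43/50) → index 7
j=8: u_8=17/22 ∈ [17/25, 43/50) → index 7
j=9: u_9=19/22 ∈ [43/50, 24/25) → index 8
j=10: u_10=21/22 ∈ [43/50, 24/25) → index 8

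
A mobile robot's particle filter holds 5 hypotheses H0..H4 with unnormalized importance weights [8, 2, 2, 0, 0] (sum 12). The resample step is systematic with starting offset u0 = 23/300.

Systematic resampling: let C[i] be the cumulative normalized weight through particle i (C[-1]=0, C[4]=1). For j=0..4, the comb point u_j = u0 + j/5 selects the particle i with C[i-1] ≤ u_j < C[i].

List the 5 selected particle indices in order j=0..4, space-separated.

C = [2/3, 5/6, 1, 1, 1]
j=0: u_0=23/300 ∈ [0, 2/3) → index 0
j=1: u_1=83/300 ∈ [0, 2/3) → index 0
j=2: u_2=143/300 ∈ [0, 2/3) → index 0
j=3: u_3=203/300 ∈ [2/3, 5/6) → index 1
j=4: u_4=263/300 ∈ [5/6, 1) → index 2

0 0 0 1 2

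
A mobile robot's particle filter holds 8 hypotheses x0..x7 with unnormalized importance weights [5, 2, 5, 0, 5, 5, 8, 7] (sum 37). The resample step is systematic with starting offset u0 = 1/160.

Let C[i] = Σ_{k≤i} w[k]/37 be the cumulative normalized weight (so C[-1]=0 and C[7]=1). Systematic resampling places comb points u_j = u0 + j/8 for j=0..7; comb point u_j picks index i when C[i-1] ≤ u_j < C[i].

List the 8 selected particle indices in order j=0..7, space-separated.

C = [5/37, 7/37, 12/37, 12/37, 17/37, 22/37, 30/37, 1]
j=0: u_0=1/160 ∈ [0, 5/37) → index 0
j=1: u_1=21/160 ∈ [0, 5/37) → index 0
j=2: u_2=41/160 ∈ [7/37, 12/37) → index 2
j=3: u_3=61/160 ∈ [12/37, 17/37) → index 4
j=4: u_4=81/160 ∈ [17/37, 22/37) → index 5
j=5: u_5=101/160 ∈ [22/37, 30/37) → index 6
j=6: u_6=121/160 ∈ [22/37, 30/37) → index 6
j=7: u_7=141/160 ∈ [30/37, 1) → index 7

0 0 2 4 5 6 6 7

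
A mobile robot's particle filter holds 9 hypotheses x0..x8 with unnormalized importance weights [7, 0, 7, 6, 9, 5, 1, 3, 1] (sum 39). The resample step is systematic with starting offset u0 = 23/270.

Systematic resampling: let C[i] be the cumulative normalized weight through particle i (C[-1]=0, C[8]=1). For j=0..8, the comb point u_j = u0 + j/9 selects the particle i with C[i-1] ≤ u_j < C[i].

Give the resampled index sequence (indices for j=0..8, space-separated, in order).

0 2 2 3 4 4 5 5 7

C = [7/39, 7/39, 14/39, 20/39, 29/39, 34/39, 35/39, 38/39, 1]
j=0: u_0=23/270 ∈ [0, 7/39) → index 0
j=1: u_1=53/270 ∈ [7/39, 14/39) → index 2
j=2: u_2=83/270 ∈ [7/39, 14/39) → index 2
j=3: u_3=113/270 ∈ [14/39, 20/39) → index 3
j=4: u_4=143/270 ∈ [20/39, 29/39) → index 4
j=5: u_5=173/270 ∈ [20/39, 29/39) → index 4
j=6: u_6=203/270 ∈ [29/39, 34/39) → index 5
j=7: u_7=233/270 ∈ [29/39, 34/39) → index 5
j=8: u_8=263/270 ∈ [35/39, 38/39) → index 7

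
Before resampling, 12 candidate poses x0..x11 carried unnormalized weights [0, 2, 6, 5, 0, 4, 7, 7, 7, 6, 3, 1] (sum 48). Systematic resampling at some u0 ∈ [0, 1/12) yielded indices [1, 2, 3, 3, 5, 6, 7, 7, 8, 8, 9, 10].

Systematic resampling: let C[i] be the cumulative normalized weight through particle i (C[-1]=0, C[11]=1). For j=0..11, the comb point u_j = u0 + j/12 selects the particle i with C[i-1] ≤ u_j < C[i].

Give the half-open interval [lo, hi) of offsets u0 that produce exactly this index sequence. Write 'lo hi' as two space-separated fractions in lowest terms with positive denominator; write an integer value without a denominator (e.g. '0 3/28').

C = [0, 1/24, 1/6, 13/48, 13/48, 17/48, 1/2, 31/48, 19/24, 11/12, 47/48, 1]
j=0 picked index 1: u0 ∈ [0, 1/24)
j=1 picked index 2: u0 ∈ [-1/24, 1/12)
j=2 picked index 3: u0 ∈ [0, 5/48)
j=3 picked index 3: u0 ∈ [-1/12, 1/48)
j=4 picked index 5: u0 ∈ [-1/16, 1/48)
j=5 picked index 6: u0 ∈ [-1/16, 1/12)
j=6 picked index 7: u0 ∈ [0, 7/48)
j=7 picked index 7: u0 ∈ [-1/12, 1/16)
j=8 picked index 8: u0 ∈ [-1/48, 1/8)
j=9 picked index 8: u0 ∈ [-5/48, 1/24)
j=10 picked index 9: u0 ∈ [-1/24, 1/12)
j=11 picked index 10: u0 ∈ [0, 1/16)
intersection: [0, 1/48)

0 1/48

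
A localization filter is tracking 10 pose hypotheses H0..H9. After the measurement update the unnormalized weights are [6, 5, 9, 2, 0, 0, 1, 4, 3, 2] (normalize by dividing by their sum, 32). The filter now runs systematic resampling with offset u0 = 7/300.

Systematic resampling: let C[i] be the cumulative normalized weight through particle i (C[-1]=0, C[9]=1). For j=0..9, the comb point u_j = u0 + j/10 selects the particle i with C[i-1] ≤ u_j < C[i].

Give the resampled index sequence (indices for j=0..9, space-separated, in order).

0 0 1 1 2 2 2 7 7 8

C = [3/16, 11/32, 5/8, 11/16, 11/16, 11/16, 23/32, 27/32, 15/16, 1]
j=0: u_0=7/300 ∈ [0, 3/16) → index 0
j=1: u_1=37/300 ∈ [0, 3/16) → index 0
j=2: u_2=67/300 ∈ [3/16, 11/32) → index 1
j=3: u_3=97/300 ∈ [3/16, 11/32) → index 1
j=4: u_4=127/300 ∈ [11/32, 5/8) → index 2
j=5: u_5=157/300 ∈ [11/32, 5/8) → index 2
j=6: u_6=187/300 ∈ [11/32, 5/8) → index 2
j=7: u_7=217/300 ∈ [23/32, 27/32) → index 7
j=8: u_8=247/300 ∈ [23/32, 27/32) → index 7
j=9: u_9=277/300 ∈ [27/32, 15/16) → index 8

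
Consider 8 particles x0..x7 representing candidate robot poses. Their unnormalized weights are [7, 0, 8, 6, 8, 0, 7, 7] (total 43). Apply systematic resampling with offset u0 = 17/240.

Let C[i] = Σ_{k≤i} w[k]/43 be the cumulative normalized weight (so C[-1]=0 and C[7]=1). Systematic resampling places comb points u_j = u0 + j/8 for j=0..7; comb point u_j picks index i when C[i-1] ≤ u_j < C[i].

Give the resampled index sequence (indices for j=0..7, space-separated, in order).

C = [7/43, 7/43, 15/43, 21/43, 29/43, 29/43, 36/43, 1]
j=0: u_0=17/240 ∈ [0, 7/43) → index 0
j=1: u_1=47/240 ∈ [7/43, 15/43) → index 2
j=2: u_2=77/240 ∈ [7/43, 15/43) → index 2
j=3: u_3=107/240 ∈ [15/43, 21/43) → index 3
j=4: u_4=137/240 ∈ [21/43, 29/43) → index 4
j=5: u_5=167/240 ∈ [29/43, 36/43) → index 6
j=6: u_6=197/240 ∈ [29/43, 36/43) → index 6
j=7: u_7=227/240 ∈ [36/43, 1) → index 7

0 2 2 3 4 6 6 7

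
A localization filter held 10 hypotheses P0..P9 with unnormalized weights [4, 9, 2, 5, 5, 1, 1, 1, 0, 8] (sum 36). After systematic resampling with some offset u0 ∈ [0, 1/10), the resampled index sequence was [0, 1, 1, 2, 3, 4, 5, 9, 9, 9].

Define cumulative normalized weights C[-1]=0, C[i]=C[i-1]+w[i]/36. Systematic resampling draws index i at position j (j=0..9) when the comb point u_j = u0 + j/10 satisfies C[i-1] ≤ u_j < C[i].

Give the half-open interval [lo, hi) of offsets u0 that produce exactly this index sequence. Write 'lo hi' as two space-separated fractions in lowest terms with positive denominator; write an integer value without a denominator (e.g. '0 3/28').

C = [1/9, 13/36, 5/12, 5/9, 25/36, 13/18, 3/4, 7/9, 7/9, 1]
j=0 picked index 0: u0 ∈ [0, 1/9)
j=1 picked index 1: u0 ∈ [1/90, 47/180)
j=2 picked index 1: u0 ∈ [-4/45, 29/180)
j=3 picked index 2: u0 ∈ [11/180, 7/60)
j=4 picked index 3: u0 ∈ [1/60, 7/45)
j=5 picked index 4: u0 ∈ [1/18, 7/36)
j=6 picked index 5: u0 ∈ [17/180, 11/90)
j=7 picked index 9: u0 ∈ [7/90, 3/10)
j=8 picked index 9: u0 ∈ [-1/45, 1/5)
j=9 picked index 9: u0 ∈ [-11/90, 1/10)
intersection: [17/180, 1/10)

17/180 1/10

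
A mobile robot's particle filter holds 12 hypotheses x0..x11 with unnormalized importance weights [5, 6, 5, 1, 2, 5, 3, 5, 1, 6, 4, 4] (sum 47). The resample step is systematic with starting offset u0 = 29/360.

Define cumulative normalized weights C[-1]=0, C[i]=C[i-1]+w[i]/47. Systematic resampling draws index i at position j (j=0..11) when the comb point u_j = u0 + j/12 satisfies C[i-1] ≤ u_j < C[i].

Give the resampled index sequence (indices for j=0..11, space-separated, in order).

0 1 2 2 5 5 7 7 9 10 10 11

C = [5/47, 11/47, 16/47, 17/47, 19/47, 24/47, 27/47, 32/47, 33/47, 39/47, 43/47, 1]
j=0: u_0=29/360 ∈ [0, 5/47) → index 0
j=1: u_1=59/360 ∈ [5/47, 11/47) → index 1
j=2: u_2=89/360 ∈ [11/47, 16/47) → index 2
j=3: u_3=119/360 ∈ [11/47, 16/47) → index 2
j=4: u_4=149/360 ∈ [19/47, 24/47) → index 5
j=5: u_5=179/360 ∈ [19/47, 24/47) → index 5
j=6: u_6=209/360 ∈ [27/47, 32/47) → index 7
j=7: u_7=239/360 ∈ [27/47, 32/47) → index 7
j=8: u_8=269/360 ∈ [33/47, 39/47) → index 9
j=9: u_9=299/360 ∈ [39/47, 43/47) → index 10
j=10: u_10=329/360 ∈ [39/47, 43/47) → index 10
j=11: u_11=359/360 ∈ [43/47, 1) → index 11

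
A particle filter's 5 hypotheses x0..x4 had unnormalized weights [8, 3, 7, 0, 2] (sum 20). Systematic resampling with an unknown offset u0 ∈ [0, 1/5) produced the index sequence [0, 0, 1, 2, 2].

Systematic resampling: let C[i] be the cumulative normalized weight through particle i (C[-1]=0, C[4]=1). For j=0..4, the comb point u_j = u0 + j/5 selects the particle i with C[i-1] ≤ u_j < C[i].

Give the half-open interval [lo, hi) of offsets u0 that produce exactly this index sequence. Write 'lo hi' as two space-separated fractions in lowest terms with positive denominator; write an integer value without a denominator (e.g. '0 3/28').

C = [2/5, 11/20, 9/10, 9/10, 1]
j=0 picked index 0: u0 ∈ [0, 2/5)
j=1 picked index 0: u0 ∈ [-1/5, 1/5)
j=2 picked index 1: u0 ∈ [0, 3/20)
j=3 picked index 2: u0 ∈ [-1/20, 3/10)
j=4 picked index 2: u0 ∈ [-1/4, 1/10)
intersection: [0, 1/10)

0 1/10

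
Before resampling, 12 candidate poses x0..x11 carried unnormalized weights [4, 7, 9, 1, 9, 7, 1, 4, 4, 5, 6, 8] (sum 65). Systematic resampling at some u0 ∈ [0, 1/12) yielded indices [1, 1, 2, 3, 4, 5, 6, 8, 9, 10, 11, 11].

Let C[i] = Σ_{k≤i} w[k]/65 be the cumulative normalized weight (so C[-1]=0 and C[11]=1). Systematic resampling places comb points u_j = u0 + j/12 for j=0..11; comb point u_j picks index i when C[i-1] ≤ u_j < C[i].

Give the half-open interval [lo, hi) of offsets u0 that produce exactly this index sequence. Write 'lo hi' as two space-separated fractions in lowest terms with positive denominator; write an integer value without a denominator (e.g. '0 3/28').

C = [4/65, 11/65, 4/13, 21/65, 6/13, 37/65, 38/65, 42/65, 46/65, 51/65, 57/65, 1]
j=0 picked index 1: u0 ∈ [4/65, 11/65)
j=1 picked index 1: u0 ∈ [-17/780, 67/780)
j=2 picked index 2: u0 ∈ [1/390, 11/78)
j=3 picked index 3: u0 ∈ [3/52, 19/260)
j=4 picked index 4: u0 ∈ [-2/195, 5/39)
j=5 picked index 5: u0 ∈ [7/156, 119/780)
j=6 picked index 6: u0 ∈ [9/130, 11/130)
j=7 picked index 8: u0 ∈ [49/780, 97/780)
j=8 picked index 9: u0 ∈ [8/195, 23/195)
j=9 picked index 10: u0 ∈ [9/260, 33/260)
j=10 picked index 11: u0 ∈ [17/390, 1/6)
j=11 picked index 11: u0 ∈ [-31/780, 1/12)
intersection: [9/130, 19/260)

9/130 19/260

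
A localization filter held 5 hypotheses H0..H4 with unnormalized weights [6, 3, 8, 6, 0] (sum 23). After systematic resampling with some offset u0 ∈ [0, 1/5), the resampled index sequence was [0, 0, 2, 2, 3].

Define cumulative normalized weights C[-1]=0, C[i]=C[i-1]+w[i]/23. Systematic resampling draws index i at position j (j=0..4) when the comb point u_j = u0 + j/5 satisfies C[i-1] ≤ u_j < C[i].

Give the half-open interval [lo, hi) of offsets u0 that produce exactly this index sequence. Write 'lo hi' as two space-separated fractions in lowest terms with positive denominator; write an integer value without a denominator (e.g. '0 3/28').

C = [6/23, 9/23, 17/23, 1, 1]
j=0 picked index 0: u0 ∈ [0, 6/23)
j=1 picked index 0: u0 ∈ [-1/5, 7/115)
j=2 picked index 2: u0 ∈ [-1/115, 39/115)
j=3 picked index 2: u0 ∈ [-24/115, 16/115)
j=4 picked index 3: u0 ∈ [-7/115, 1/5)
intersection: [0, 7/115)

0 7/115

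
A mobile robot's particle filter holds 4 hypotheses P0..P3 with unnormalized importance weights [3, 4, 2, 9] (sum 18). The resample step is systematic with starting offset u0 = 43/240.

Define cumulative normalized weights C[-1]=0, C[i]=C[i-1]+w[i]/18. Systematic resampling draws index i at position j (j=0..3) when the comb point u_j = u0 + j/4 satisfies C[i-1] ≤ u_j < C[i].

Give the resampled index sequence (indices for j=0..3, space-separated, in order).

1 2 3 3

C = [1/6, 7/18, 1/2, 1]
j=0: u_0=43/240 ∈ [1/6, 7/18) → index 1
j=1: u_1=103/240 ∈ [7/18, 1/2) → index 2
j=2: u_2=163/240 ∈ [1/2, 1) → index 3
j=3: u_3=223/240 ∈ [1/2, 1) → index 3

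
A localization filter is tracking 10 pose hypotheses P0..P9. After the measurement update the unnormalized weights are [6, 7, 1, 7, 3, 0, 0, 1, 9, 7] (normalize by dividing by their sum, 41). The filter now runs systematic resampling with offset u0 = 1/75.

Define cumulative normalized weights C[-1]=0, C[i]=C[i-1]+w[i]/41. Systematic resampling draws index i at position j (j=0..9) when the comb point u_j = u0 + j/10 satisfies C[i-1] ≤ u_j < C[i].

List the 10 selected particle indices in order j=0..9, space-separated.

0 0 1 1 3 4 8 8 8 9

C = [6/41, 13/41, 14/41, 21/41, 24/41, 24/41, 24/41, 25/41, 34/41, 1]
j=0: u_0=1/75 ∈ [0, 6/41) → index 0
j=1: u_1=17/150 ∈ [0, 6/41) → index 0
j=2: u_2=16/75 ∈ [6/41, 13/41) → index 1
j=3: u_3=47/150 ∈ [6/41, 13/41) → index 1
j=4: u_4=31/75 ∈ [14/41, 21/41) → index 3
j=5: u_5=77/150 ∈ [21/41, 24/41) → index 4
j=6: u_6=46/75 ∈ [25/41, 34/41) → index 8
j=7: u_7=107/150 ∈ [25/41, 34/41) → index 8
j=8: u_8=61/75 ∈ [25/41, 34/41) → index 8
j=9: u_9=137/150 ∈ [34/41, 1) → index 9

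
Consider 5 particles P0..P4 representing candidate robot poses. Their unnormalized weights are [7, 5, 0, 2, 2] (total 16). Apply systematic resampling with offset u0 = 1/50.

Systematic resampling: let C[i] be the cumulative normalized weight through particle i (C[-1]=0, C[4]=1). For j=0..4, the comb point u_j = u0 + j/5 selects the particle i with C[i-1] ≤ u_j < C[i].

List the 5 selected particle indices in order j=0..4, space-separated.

C = [7/16, 3/4, 3/4, 7/8, 1]
j=0: u_0=1/50 ∈ [0, 7/16) → index 0
j=1: u_1=11/50 ∈ [0, 7/16) → index 0
j=2: u_2=21/50 ∈ [0, 7/16) → index 0
j=3: u_3=31/50 ∈ [7/16, 3/4) → index 1
j=4: u_4=41/50 ∈ [3/4, 7/8) → index 3

0 0 0 1 3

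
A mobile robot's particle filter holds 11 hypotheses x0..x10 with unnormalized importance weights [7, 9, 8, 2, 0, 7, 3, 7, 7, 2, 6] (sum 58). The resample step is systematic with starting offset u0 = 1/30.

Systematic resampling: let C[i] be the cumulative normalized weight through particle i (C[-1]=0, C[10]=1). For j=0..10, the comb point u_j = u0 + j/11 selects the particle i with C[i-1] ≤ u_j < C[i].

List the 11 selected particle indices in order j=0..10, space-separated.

C = [7/58, 8/29, 12/29, 13/29, 13/29, 33/58, 18/29, 43/58, 25/29, 26/29, 1]
j=0: u_0=1/30 ∈ [0, 7/58) → index 0
j=1: u_1=41/330 ∈ [7/58, 8/29) → index 1
j=2: u_2=71/330 ∈ [7/58, 8/29) → index 1
j=3: u_3=101/330 ∈ [8/29, 12/29) → index 2
j=4: u_4=131/330 ∈ [8/29, 12/29) → index 2
j=5: u_5=161/330 ∈ [13/29, 33/58) → index 5
j=6: u_6=191/330 ∈ [33/58, 18/29) → index 6
j=7: u_7=221/330 ∈ [18/29, 43/58) → index 7
j=8: u_8=251/330 ∈ [43/58, 25/29) → index 8
j=9: u_9=281/330 ∈ [43/58, 25/29) → index 8
j=10: u_10=311/330 ∈ [26/29, 1) → index 10

0 1 1 2 2 5 6 7 8 8 10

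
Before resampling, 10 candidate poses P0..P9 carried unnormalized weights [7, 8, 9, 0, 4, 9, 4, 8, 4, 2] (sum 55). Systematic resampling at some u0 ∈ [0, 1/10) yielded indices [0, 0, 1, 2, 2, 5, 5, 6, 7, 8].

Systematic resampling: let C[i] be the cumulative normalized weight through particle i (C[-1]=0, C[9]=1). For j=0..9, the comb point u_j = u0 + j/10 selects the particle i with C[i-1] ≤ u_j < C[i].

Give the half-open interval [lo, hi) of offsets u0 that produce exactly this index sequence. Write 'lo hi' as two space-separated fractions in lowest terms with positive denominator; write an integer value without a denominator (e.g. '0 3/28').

1/110 3/110

C = [7/55, 3/11, 24/55, 24/55, 28/55, 37/55, 41/55, 49/55, 53/55, 1]
j=0 picked index 0: u0 ∈ [0, 7/55)
j=1 picked index 0: u0 ∈ [-1/10, 3/110)
j=2 picked index 1: u0 ∈ [-4/55, 4/55)
j=3 picked index 2: u0 ∈ [-3/110, 3/22)
j=4 picked index 2: u0 ∈ [-7/55, 2/55)
j=5 picked index 5: u0 ∈ [1/110, 19/110)
j=6 picked index 5: u0 ∈ [-1/11, 4/55)
j=7 picked index 6: u0 ∈ [-3/110, 1/22)
j=8 picked index 7: u0 ∈ [-3/55, 1/11)
j=9 picked index 8: u0 ∈ [-1/110, 7/110)
intersection: [1/110, 3/110)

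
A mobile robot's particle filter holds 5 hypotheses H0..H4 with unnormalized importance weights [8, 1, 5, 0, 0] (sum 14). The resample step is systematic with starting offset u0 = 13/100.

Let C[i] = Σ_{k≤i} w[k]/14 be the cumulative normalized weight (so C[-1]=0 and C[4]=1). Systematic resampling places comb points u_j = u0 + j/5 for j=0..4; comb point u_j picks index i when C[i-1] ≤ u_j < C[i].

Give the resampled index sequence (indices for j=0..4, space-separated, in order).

0 0 0 2 2

C = [4/7, 9/14, 1, 1, 1]
j=0: u_0=13/100 ∈ [0, 4/7) → index 0
j=1: u_1=33/100 ∈ [0, 4/7) → index 0
j=2: u_2=53/100 ∈ [0, 4/7) → index 0
j=3: u_3=73/100 ∈ [9/14, 1) → index 2
j=4: u_4=93/100 ∈ [9/14, 1) → index 2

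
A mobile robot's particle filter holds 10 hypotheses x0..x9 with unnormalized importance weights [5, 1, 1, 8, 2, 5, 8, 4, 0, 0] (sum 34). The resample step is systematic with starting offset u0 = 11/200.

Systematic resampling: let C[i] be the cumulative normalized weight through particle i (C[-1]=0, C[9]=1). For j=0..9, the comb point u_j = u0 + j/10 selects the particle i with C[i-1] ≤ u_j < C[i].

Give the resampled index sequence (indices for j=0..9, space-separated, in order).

0 1 3 3 4 5 6 6 6 7

C = [5/34, 3/17, 7/34, 15/34, 1/2, 11/17, 15/17, 1, 1, 1]
j=0: u_0=11/200 ∈ [0, 5/34) → index 0
j=1: u_1=31/200 ∈ [5/34, 3/17) → index 1
j=2: u_2=51/200 ∈ [7/34, 15/34) → index 3
j=3: u_3=71/200 ∈ [7/34, 15/34) → index 3
j=4: u_4=91/200 ∈ [15/34, 1/2) → index 4
j=5: u_5=111/200 ∈ [1/2, 11/17) → index 5
j=6: u_6=131/200 ∈ [11/17, 15/17) → index 6
j=7: u_7=151/200 ∈ [11/17, 15/17) → index 6
j=8: u_8=171/200 ∈ [11/17, 15/17) → index 6
j=9: u_9=191/200 ∈ [15/17, 1) → index 7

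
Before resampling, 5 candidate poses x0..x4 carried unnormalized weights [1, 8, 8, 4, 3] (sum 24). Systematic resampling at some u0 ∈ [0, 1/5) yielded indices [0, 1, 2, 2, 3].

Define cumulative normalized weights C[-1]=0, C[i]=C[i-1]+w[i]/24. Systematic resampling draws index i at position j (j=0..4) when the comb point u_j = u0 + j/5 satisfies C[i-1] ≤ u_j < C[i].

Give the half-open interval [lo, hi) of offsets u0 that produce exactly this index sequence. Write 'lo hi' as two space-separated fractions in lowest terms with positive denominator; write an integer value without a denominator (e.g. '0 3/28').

0 1/24

C = [1/24, 3/8, 17/24, 7/8, 1]
j=0 picked index 0: u0 ∈ [0, 1/24)
j=1 picked index 1: u0 ∈ [-19/120, 7/40)
j=2 picked index 2: u0 ∈ [-1/40, 37/120)
j=3 picked index 2: u0 ∈ [-9/40, 13/120)
j=4 picked index 3: u0 ∈ [-11/120, 3/40)
intersection: [0, 1/24)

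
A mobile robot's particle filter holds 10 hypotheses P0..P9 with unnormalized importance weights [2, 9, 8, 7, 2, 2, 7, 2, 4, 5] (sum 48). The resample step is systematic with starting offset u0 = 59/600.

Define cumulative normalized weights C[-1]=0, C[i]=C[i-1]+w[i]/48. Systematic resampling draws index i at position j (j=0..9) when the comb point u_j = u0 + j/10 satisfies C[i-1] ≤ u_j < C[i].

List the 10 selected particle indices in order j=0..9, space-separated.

1 1 2 3 3 5 6 7 9 9

C = [1/24, 11/48, 19/48, 13/24, 7/12, 5/8, 37/48, 13/16, 43/48, 1]
j=0: u_0=59/600 ∈ [1/24, 11/48) → index 1
j=1: u_1=119/600 ∈ [1/24, 11/48) → index 1
j=2: u_2=179/600 ∈ [11/48, 19/48) → index 2
j=3: u_3=239/600 ∈ [19/48, 13/24) → index 3
j=4: u_4=299/600 ∈ [19/48, 13/24) → index 3
j=5: u_5=359/600 ∈ [7/12, 5/8) → index 5
j=6: u_6=419/600 ∈ [5/8, 37/48) → index 6
j=7: u_7=479/600 ∈ [37/48, 13/16) → index 7
j=8: u_8=539/600 ∈ [43/48, 1) → index 9
j=9: u_9=599/600 ∈ [43/48, 1) → index 9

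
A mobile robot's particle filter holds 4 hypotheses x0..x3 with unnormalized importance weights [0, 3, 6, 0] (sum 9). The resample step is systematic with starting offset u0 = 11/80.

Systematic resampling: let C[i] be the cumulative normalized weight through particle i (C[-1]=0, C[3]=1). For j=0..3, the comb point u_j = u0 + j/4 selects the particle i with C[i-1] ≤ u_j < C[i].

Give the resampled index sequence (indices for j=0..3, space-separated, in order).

1 2 2 2

C = [0, 1/3, 1, 1]
j=0: u_0=11/80 ∈ [0, 1/3) → index 1
j=1: u_1=31/80 ∈ [1/3, 1) → index 2
j=2: u_2=51/80 ∈ [1/3, 1) → index 2
j=3: u_3=71/80 ∈ [1/3, 1) → index 2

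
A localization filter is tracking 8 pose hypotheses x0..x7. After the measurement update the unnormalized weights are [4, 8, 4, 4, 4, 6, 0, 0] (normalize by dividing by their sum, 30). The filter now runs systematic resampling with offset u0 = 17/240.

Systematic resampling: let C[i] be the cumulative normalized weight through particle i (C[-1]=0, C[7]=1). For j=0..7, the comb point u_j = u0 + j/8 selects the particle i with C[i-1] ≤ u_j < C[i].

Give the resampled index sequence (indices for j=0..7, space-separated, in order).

C = [2/15, 2/5, 8/15, 2/3, 4/5, 1, 1, 1]
j=0: u_0=17/240 ∈ [0, 2/15) → index 0
j=1: u_1=47/240 ∈ [2/15, 2/5) → index 1
j=2: u_2=77/240 ∈ [2/15, 2/5) → index 1
j=3: u_3=107/240 ∈ [2/5, 8/15) → index 2
j=4: u_4=137/240 ∈ [8/15, 2/3) → index 3
j=5: u_5=167/240 ∈ [2/3, 4/5) → index 4
j=6: u_6=197/240 ∈ [4/5, 1) → index 5
j=7: u_7=227/240 ∈ [4/5, 1) → index 5

0 1 1 2 3 4 5 5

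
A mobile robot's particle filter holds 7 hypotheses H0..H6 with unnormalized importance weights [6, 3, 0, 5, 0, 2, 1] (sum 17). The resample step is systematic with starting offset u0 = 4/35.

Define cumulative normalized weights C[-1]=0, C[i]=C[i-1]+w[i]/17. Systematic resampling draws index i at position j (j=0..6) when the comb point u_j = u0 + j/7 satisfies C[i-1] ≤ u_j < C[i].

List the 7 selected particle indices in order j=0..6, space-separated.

C = [6/17, 9/17, 9/17, 14/17, 14/17, 16/17, 1]
j=0: u_0=4/35 ∈ [0, 6/17) → index 0
j=1: u_1=9/35 ∈ [0, 6/17) → index 0
j=2: u_2=2/5 ∈ [6/17, 9/17) → index 1
j=3: u_3=19/35 ∈ [9/17, 14/17) → index 3
j=4: u_4=24/35 ∈ [9/17, 14/17) → index 3
j=5: u_5=29/35 ∈ [14/17, 16/17) → index 5
j=6: u_6=34/35 ∈ [16/17, 1) → index 6

0 0 1 3 3 5 6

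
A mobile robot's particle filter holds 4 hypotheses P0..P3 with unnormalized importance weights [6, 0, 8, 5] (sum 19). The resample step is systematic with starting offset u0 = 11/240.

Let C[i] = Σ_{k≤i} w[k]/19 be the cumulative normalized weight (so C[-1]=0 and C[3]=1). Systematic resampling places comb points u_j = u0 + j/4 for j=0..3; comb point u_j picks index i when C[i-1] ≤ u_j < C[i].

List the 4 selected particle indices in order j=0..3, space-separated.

0 0 2 3

C = [6/19, 6/19, 14/19, 1]
j=0: u_0=11/240 ∈ [0, 6/19) → index 0
j=1: u_1=71/240 ∈ [0, 6/19) → index 0
j=2: u_2=131/240 ∈ [6/19, 14/19) → index 2
j=3: u_3=191/240 ∈ [14/19, 1) → index 3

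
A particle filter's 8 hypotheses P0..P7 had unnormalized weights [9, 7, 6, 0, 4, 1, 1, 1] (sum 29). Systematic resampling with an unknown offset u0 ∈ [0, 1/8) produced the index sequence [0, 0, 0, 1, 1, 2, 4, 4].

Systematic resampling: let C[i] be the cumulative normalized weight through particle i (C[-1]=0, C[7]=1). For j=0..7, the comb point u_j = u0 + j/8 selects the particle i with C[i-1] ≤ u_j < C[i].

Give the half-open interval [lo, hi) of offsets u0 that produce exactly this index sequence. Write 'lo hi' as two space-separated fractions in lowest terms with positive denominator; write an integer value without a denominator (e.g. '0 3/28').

1/116 5/232

C = [9/29, 16/29, 22/29, 22/29, 26/29, 27/29, 28/29, 1]
j=0 picked index 0: u0 ∈ [0, 9/29)
j=1 picked index 0: u0 ∈ [-1/8, 43/232)
j=2 picked index 0: u0 ∈ [-1/4, 7/116)
j=3 picked index 1: u0 ∈ [-15/232, 41/232)
j=4 picked index 1: u0 ∈ [-11/58, 3/58)
j=5 picked index 2: u0 ∈ [-17/232, 31/232)
j=6 picked index 4: u0 ∈ [1/116, 17/116)
j=7 picked index 4: u0 ∈ [-27/232, 5/232)
intersection: [1/116, 5/232)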